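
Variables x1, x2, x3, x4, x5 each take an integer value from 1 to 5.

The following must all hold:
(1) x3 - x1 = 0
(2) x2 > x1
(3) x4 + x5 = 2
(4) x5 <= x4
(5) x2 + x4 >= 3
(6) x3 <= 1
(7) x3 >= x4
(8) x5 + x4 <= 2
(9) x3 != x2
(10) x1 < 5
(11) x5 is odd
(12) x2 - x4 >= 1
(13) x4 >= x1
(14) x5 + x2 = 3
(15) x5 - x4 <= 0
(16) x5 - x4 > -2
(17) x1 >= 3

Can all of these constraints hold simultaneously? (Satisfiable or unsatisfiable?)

Unsatisfiable

From constraints 13 and 17: x4 ≥ x1 and x1 ≥ 3, so x4 ≥ 3. From constraints 6 and 7: x4 ≤ x3 and x3 ≤ 1, so x4 ≤ 1. But 1 < 3, so no value of x4 works.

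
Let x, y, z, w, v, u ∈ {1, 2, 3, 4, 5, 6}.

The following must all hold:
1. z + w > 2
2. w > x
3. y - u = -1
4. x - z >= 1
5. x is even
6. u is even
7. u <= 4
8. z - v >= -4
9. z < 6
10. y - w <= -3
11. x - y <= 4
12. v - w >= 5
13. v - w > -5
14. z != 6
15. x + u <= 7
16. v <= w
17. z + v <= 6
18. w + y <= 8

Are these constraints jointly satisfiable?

Constraints 4, 8, 10, 11, and 12 give w − y ≥ 3, y − x ≥ -4, x − z ≥ 1, z − v ≥ -4, v − w ≥ 5.
Adding all 5 inequalities: the left sides telescope to 0, and the right sides sum to 3 + (-4) + 1 + (-4) + 5 = 1. So 0 ≥ 1, which is false.

Unsatisfiable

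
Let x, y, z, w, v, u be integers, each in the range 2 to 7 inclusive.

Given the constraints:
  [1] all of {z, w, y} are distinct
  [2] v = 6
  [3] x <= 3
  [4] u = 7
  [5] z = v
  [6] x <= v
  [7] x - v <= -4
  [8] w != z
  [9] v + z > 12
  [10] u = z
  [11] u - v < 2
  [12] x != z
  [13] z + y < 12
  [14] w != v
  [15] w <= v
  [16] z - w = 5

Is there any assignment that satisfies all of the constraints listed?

Unsatisfiable

Constraint 4 fixes u = 7 and constraint 2 fixes v = 6. Constraints 5 and 10 give u = z = v, so u = v. But 7 ≠ 6 — contradiction.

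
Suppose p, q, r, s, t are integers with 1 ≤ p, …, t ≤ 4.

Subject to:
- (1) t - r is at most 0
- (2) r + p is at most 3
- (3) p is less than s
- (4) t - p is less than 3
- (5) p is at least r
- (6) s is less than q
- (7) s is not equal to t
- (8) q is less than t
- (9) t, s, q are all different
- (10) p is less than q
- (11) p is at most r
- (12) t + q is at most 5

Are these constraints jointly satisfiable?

Unsatisfiable

Constraints 1, 3, 5, 6, and 8 give t ≤ r, r ≤ p, p < s, s < q, q < t. Chaining: t ≤ r ≤ p < s < q < t, which forces t < t — impossible.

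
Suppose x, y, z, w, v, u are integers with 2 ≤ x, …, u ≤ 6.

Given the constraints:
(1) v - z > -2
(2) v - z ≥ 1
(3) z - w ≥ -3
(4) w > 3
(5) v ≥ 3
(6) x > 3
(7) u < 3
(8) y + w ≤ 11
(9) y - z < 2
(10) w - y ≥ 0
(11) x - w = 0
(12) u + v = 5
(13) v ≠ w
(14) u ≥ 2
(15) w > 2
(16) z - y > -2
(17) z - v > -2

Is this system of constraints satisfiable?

Satisfiable

The assignment x = 5, y = 3, z = 2, w = 5, v = 3, u = 2 works:
  constraint 1 holds since v - z = 1.
  constraint 2 holds since v - z = 1.
  constraint 3 holds since z - w = -3.
The rest check out directly.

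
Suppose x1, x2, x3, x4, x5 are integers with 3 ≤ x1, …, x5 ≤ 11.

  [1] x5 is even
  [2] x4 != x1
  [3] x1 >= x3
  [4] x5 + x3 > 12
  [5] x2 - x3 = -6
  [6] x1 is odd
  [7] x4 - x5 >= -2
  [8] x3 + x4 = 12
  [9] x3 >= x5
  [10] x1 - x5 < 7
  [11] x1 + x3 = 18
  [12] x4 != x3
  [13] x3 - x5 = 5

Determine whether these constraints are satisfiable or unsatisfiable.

Satisfiable

Take x1 = 9, x2 = 3, x3 = 9, x4 = 3, x5 = 4. Then constraint 4: x5 + x3 = 13; constraint 5: x2 - x3 = -6, and every other listed constraint is also met.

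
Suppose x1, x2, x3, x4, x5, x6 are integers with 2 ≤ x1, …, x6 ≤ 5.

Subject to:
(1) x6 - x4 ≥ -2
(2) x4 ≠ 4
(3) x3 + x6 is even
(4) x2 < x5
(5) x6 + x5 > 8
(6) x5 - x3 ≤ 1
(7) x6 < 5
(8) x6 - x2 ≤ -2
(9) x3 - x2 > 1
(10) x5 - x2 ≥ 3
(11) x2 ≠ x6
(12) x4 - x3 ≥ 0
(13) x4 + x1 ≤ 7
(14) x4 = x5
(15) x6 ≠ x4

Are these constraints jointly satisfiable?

Unsatisfiable

Constraints 1, 6, 8, 10, and 12 give x2 − x6 ≥ 2, x6 − x4 ≥ -2, x4 − x3 ≥ 0, x3 − x5 ≥ -1, x5 − x2 ≥ 3.
Adding all 5 inequalities: the left sides telescope to 0, and the right sides sum to 2 + (-2) + 0 + (-1) + 3 = 2. So 0 ≥ 2, which is false.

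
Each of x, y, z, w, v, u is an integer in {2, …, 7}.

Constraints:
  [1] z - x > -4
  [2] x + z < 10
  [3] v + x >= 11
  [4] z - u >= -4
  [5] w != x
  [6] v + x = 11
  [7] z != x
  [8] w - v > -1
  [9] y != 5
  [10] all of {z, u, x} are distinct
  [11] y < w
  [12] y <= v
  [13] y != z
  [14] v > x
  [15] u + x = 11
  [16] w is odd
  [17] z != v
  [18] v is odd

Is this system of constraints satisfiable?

Take x = 4, y = 2, z = 3, w = 7, v = 7, u = 7. Then constraint 1: z - x = -1; constraint 2: x + z = 7, and every other listed constraint is also met.

Satisfiable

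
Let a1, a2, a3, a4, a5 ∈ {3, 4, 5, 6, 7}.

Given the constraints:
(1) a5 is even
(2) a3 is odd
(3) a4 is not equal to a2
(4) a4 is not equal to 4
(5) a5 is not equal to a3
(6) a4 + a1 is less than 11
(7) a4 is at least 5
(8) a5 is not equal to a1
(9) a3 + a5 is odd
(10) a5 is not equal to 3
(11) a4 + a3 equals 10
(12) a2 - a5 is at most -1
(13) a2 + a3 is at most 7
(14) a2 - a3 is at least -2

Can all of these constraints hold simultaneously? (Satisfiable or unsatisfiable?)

Satisfiable

The assignment a1 = 3, a2 = 3, a3 = 3, a4 = 7, a5 = 6 works:
  constraint 6 holds since a4 + a1 = 10.
  constraint 11 holds since a4 + a3 = 10.
The rest check out directly.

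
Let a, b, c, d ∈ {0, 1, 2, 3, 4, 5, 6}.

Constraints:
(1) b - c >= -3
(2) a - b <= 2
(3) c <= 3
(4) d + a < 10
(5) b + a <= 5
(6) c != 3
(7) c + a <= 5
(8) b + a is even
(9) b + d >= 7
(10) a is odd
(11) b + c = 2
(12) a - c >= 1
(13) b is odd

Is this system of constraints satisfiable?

Take a = 3, b = 1, c = 1, d = 6. Then constraint 1: b - c = 0; constraint 2: a - b = 2; constraint 4: d + a = 9, and every other listed constraint is also met.

Satisfiable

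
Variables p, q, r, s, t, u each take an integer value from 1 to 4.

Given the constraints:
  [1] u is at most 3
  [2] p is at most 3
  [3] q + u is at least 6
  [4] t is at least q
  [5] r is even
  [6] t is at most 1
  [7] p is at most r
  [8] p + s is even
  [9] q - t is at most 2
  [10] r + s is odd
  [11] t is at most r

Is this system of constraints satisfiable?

Unsatisfiable

From constraints 4 and 6: q ≤ t ≤ 1. From constraint 1: u ≤ 3. Hence q + u ≤ 4. But constraint 3 requires q + u ≥ 6, and 6 > 4. Contradiction.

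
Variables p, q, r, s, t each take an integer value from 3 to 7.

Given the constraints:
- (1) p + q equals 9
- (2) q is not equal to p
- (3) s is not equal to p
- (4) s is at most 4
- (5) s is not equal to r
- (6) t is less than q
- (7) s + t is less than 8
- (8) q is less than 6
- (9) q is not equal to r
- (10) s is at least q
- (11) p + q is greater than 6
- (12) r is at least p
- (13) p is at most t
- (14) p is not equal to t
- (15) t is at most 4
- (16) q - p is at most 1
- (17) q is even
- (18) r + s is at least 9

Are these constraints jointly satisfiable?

From constraints 13 and 15: p ≤ t ≤ 4. From constraints 4 and 10: q ≤ s ≤ 4. Hence p + q ≤ 8. But constraint 1 requires p + q = 9, and 9 > 8. Contradiction.

Unsatisfiable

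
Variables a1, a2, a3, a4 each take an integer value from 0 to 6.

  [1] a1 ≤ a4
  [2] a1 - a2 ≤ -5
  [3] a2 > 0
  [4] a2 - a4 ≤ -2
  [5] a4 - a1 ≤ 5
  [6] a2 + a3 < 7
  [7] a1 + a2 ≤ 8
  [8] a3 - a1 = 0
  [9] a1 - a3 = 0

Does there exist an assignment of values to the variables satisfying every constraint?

Unsatisfiable

Constraints 2, 4, and 5 give a1 − a4 ≥ -5, a4 − a2 ≥ 2, a2 − a1 ≥ 5.
Adding all 3 inequalities: the left sides telescope to 0, and the right sides sum to (-5) + 2 + 5 = 2. So 0 ≥ 2, which is false.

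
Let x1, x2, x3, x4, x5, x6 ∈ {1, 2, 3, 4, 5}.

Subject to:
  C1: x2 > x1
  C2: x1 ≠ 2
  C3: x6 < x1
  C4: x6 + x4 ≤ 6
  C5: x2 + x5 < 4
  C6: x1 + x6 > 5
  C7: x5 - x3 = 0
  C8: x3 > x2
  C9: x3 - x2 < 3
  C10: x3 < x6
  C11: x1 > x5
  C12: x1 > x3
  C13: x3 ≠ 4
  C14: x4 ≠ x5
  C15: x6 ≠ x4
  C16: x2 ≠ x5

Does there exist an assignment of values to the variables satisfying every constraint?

Constraints 1, 3, 8, and 10 give x6 < x1, x1 < x2, x2 < x3, x3 < x6. Chaining: x6 < x1 < x2 < x3 < x6, which forces x6 < x6 — impossible.

Unsatisfiable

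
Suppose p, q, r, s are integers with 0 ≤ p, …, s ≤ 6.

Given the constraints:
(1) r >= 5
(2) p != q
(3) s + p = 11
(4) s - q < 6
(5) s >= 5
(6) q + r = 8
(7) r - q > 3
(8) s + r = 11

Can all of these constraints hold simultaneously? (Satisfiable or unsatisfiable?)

Satisfiable

Try p = 6, q = 2, r = 6, s = 5.
Check constraint 3: s + p = 11; constraint 4: s - q = 3; constraint 6: q + r = 8. The remaining constraints are straightforward to verify.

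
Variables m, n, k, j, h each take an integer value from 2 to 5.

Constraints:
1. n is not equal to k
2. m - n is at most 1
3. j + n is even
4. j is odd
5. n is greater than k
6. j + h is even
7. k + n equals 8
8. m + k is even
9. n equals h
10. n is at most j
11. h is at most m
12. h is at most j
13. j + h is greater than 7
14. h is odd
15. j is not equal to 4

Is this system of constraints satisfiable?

Satisfiable

One satisfying assignment is m = 5, n = 5, k = 3, j = 5, h = 5.
For the less obvious constraints — constraint 2: m - n = 0; constraint 7: k + n = 8 — and the others hold by inspection.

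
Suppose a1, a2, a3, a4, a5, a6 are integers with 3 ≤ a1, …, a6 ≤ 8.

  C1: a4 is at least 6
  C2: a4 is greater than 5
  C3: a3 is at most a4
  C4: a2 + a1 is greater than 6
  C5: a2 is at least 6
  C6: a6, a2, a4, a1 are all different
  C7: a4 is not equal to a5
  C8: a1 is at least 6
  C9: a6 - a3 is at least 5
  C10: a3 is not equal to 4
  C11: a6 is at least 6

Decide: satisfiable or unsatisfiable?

Constraints 1, 5, 8, and 11 confine each of a6, a2, a4, a1 to the 3 values {6, …, 8} (the domain already gives each ≤ 8).
Constraint 6 requires all 4 of them to be distinct, but only 3 values are available — impossible by the pigeonhole principle.

Unsatisfiable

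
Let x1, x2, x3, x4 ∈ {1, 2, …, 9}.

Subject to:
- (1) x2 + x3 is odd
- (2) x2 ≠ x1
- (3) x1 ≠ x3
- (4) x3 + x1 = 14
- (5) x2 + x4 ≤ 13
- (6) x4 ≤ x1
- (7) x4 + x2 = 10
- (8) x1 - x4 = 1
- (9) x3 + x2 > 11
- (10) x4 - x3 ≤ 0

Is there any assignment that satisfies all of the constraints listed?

Satisfiable

Try x1 = 6, x2 = 5, x3 = 8, x4 = 5.
Check constraint 4: x3 + x1 = 14; constraint 5: x2 + x4 = 10; constraint 7: x4 + x2 = 10. The remaining constraints are straightforward to verify.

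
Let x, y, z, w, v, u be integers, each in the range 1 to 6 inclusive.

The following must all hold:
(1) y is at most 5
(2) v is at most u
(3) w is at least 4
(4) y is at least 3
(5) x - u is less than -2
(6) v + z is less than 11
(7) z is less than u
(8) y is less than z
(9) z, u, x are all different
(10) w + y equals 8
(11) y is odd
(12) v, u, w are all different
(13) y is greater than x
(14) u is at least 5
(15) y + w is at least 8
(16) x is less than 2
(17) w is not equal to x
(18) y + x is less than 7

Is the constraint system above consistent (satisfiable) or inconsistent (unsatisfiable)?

Try x = 1, y = 3, z = 5, w = 5, v = 3, u = 6.
Check constraint 5: x - u = -5; constraint 6: v + z = 8; constraint 10: w + y = 8. The remaining constraints are straightforward to verify.

Satisfiable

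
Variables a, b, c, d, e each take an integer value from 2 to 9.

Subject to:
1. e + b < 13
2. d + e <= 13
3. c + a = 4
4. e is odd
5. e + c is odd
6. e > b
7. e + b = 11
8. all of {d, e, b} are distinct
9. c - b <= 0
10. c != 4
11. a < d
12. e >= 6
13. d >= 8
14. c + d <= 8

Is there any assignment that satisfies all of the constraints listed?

From constraint 13: d ≥ 8. From constraint 12: e ≥ 6. Hence d + e ≥ 14. But constraint 2 requires d + e ≤ 13, and 13 < 14. Contradiction.

Unsatisfiable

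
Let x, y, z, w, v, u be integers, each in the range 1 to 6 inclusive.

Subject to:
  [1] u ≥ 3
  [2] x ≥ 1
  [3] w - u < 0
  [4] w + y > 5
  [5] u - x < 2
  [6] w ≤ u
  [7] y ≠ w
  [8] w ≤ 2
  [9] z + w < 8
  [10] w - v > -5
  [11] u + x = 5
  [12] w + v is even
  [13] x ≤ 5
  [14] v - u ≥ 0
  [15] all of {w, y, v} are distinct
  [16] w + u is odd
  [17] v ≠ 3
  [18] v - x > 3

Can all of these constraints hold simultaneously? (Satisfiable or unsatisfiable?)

Take x = 2, y = 5, z = 5, w = 2, v = 6, u = 3. Then constraint 3: w - u = -1; constraint 4: w + y = 7, and every other listed constraint is also met.

Satisfiable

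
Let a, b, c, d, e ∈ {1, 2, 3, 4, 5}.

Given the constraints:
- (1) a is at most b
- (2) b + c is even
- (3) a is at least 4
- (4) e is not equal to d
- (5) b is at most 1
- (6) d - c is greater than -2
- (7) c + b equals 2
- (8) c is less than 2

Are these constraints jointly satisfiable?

From constraints 1 and 3: b ≥ a and a ≥ 4, so b ≥ 4. From constraint 5: b ≤ 1. But 1 < 4, so no value of b works.

Unsatisfiable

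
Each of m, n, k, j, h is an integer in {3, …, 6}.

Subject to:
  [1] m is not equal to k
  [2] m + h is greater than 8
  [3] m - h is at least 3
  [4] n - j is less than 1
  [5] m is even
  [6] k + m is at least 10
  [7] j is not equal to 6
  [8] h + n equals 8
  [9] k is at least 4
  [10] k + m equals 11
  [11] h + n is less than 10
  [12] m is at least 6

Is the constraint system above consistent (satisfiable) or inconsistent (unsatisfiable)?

One satisfying assignment is m = 6, n = 5, k = 5, j = 5, h = 3.
For the less obvious constraints — constraint 2: m + h = 9; constraint 3: m - h = 3; constraint 4: n - j = 0 — and the others hold by inspection.

Satisfiable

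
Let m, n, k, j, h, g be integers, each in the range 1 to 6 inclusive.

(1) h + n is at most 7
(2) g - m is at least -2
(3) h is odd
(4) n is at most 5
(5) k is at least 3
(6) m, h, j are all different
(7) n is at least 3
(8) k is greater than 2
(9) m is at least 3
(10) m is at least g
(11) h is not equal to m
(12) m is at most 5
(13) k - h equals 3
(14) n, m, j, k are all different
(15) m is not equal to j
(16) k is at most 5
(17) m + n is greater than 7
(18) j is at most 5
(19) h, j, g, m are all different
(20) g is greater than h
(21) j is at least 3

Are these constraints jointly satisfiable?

Constraints 4, 5, 7, 9, 12, 16, 18, and 21 confine each of n, m, j, k to the 3 values {3, …, 5}.
Constraint 14 requires all 4 of them to be distinct, but only 3 values are available — impossible by the pigeonhole principle.

Unsatisfiable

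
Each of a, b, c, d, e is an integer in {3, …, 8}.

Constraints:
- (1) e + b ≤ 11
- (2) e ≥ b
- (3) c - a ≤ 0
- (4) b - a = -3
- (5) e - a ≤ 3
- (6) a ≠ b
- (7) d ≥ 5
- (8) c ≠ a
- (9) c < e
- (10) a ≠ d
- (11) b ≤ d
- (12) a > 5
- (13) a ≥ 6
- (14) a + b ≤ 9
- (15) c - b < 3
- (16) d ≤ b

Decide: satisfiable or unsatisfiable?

From constraint 13: a ≥ 6. From constraints 7 and 16: b ≥ d ≥ 5. Hence a + b ≥ 11. But constraint 14 requires a + b ≤ 9, and 9 < 11. Contradiction.

Unsatisfiable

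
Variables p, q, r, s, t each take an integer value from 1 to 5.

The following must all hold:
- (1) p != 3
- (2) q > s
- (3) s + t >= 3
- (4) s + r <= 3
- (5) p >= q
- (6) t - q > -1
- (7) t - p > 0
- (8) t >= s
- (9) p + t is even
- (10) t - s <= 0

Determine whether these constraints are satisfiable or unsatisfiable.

Constraints 2, 5, 7, and 10 give t ≤ s, s < q, q ≤ p, p < t. Chaining: t ≤ s < q ≤ p < t, which forces t < t — impossible.

Unsatisfiable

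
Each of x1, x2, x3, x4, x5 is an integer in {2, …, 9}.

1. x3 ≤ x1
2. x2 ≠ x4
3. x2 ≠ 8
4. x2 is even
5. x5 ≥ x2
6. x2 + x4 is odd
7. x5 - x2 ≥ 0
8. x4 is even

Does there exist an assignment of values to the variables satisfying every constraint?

Unsatisfiable

Constraint 4 makes x2 even and constraint 8 makes x4 even, so x2 + x4 must be even. Constraint 6 says x2 + x4 is odd — contradiction.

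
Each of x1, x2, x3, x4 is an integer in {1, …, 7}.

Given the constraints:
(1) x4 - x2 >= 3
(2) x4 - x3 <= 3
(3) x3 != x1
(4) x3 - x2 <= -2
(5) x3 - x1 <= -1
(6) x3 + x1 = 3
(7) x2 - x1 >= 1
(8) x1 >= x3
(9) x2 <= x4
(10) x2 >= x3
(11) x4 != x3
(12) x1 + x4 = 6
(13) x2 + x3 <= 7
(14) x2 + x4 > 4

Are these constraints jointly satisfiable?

Unsatisfiable

Constraints 1, 2, 5, and 7 give x4 − x2 ≥ 3, x2 − x1 ≥ 1, x1 − x3 ≥ 1, x3 − x4 ≥ -3.
Adding all 4 inequalities: the left sides telescope to 0, and the right sides sum to 3 + 1 + 1 + (-3) = 2. So 0 ≥ 2, which is false.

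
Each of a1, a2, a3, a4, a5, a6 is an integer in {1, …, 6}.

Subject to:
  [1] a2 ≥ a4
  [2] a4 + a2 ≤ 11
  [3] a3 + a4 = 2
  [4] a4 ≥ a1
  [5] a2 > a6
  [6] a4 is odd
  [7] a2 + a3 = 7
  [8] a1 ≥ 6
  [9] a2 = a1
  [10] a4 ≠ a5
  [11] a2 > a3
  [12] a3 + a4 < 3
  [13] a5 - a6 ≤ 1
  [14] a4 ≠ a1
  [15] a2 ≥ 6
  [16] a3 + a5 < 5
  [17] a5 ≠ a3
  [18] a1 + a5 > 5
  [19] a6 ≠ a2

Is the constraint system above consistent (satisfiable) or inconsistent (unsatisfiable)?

Unsatisfiable

From constraints 4 and 8: a4 ≥ a1 ≥ 6. From constraint 15: a2 ≥ 6. Hence a4 + a2 ≥ 12. But constraint 2 requires a4 + a2 ≤ 11, and 11 < 12. Contradiction.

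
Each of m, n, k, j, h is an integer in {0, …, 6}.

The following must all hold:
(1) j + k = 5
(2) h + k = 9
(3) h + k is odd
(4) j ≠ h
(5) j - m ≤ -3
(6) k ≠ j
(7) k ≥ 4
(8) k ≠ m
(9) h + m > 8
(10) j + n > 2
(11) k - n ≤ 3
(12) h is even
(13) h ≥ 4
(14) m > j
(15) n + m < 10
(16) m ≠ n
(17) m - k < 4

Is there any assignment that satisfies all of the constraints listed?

The assignment m = 6, n = 3, k = 5, j = 0, h = 4 works:
  constraint 1 holds since j + k = 5.
  constraint 2 holds since h + k = 9.
  constraint 5 holds since j - m = -6.
The rest check out directly.

Satisfiable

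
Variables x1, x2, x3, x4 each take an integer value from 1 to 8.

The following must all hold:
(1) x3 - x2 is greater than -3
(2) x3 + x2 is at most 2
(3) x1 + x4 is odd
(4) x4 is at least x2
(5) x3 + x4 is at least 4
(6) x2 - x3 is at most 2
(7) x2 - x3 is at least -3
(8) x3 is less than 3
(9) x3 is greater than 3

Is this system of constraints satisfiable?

From constraint 9: x3 ≥ 4. From constraint 8: x3 ≤ 2. But 2 < 4, so no value of x3 works.

Unsatisfiable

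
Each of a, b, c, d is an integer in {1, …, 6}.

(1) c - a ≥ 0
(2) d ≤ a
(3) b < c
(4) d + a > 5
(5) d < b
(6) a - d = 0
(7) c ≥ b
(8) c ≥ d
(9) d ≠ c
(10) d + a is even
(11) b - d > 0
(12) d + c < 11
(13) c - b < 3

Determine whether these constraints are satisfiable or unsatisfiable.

Satisfiable

Setting (a, b, c, d) = (3, 4, 5, 3) satisfies everything: constraint 1: c - a = 2; constraint 4: d + a = 6; constraint 6: a - d = 0, and the others follow.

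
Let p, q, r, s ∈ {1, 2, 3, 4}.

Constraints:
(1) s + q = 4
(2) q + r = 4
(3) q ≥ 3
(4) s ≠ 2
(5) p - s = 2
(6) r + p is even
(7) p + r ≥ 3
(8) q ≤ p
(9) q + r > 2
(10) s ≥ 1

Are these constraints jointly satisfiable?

Satisfiable

Try p = 3, q = 3, r = 1, s = 1.
Check constraint 1: s + q = 4; constraint 2: q + r = 4. The remaining constraints are straightforward to verify.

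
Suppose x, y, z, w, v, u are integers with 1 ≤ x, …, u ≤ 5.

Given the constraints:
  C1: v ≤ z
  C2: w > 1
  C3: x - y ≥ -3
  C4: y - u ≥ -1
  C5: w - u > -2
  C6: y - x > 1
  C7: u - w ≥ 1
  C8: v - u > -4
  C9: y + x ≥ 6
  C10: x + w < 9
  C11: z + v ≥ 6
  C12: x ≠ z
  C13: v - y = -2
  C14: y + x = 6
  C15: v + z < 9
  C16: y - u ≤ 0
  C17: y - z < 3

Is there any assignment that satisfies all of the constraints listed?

Take x = 2, y = 4, z = 4, w = 4, v = 2, u = 5. Then constraint 3: x - y = -2; constraint 4: y - u = -1; constraint 5: w - u = -1, and every other listed constraint is also met.

Satisfiable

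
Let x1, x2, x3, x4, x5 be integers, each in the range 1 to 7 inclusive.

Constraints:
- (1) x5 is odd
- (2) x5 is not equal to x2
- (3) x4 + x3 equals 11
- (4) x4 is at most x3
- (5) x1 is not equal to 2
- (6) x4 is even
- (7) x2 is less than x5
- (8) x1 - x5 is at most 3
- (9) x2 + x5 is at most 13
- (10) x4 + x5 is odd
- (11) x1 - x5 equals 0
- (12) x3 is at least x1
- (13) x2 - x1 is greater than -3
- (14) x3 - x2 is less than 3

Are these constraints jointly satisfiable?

Satisfiable

Take x1 = 7, x2 = 6, x3 = 7, x4 = 4, x5 = 7. Then constraint 3: x4 + x3 = 11; constraint 8: x1 - x5 = 0, and every other listed constraint is also met.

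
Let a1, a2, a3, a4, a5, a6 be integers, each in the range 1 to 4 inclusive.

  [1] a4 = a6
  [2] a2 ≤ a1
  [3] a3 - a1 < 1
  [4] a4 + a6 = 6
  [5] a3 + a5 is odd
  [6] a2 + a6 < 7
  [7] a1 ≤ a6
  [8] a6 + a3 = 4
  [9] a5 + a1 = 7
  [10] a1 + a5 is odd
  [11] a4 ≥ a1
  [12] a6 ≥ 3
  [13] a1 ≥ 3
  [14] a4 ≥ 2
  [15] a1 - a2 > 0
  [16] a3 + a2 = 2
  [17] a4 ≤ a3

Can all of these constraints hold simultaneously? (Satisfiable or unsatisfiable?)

From constraints 7 and 13: a6 ≥ a1 ≥ 3. From constraints 14 and 17: a3 ≥ a4 ≥ 2. Hence a6 + a3 ≥ 5. But constraint 8 requires a6 + a3 = 4, and 4 < 5. Contradiction.

Unsatisfiable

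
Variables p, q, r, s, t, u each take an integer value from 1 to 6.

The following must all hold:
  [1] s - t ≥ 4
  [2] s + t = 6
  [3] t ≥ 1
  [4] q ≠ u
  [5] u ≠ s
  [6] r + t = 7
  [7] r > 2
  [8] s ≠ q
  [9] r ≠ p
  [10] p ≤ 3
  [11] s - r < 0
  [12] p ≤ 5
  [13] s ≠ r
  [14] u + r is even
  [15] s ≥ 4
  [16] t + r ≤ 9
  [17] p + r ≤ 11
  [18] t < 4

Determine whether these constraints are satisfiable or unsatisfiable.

Try p = 3, q = 1, r = 6, s = 5, t = 1, u = 4.
Check constraint 1: s - t = 4; constraint 2: s + t = 6. The remaining constraints are straightforward to verify.

Satisfiable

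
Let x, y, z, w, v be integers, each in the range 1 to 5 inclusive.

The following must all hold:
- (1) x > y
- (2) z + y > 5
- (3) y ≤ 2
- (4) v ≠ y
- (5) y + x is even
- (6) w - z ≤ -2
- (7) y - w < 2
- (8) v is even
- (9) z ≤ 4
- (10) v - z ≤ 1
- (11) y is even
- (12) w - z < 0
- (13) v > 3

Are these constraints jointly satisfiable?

Satisfiable

The assignment x = 4, y = 2, z = 4, w = 2, v = 4 works:
  constraint 2 holds since z + y = 6.
  constraint 6 holds since w - z = -2.
  constraint 7 holds since y - w = 0.
The rest check out directly.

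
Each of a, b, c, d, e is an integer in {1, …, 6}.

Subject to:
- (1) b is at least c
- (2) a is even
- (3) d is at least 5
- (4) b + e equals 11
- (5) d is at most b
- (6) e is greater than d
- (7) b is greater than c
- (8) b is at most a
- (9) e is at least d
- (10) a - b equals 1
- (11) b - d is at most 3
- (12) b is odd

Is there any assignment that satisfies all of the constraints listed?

Take a = 6, b = 5, c = 4, d = 5, e = 6. Then constraint 4: b + e = 11; constraint 10: a - b = 1, and every other listed constraint is also met.

Satisfiable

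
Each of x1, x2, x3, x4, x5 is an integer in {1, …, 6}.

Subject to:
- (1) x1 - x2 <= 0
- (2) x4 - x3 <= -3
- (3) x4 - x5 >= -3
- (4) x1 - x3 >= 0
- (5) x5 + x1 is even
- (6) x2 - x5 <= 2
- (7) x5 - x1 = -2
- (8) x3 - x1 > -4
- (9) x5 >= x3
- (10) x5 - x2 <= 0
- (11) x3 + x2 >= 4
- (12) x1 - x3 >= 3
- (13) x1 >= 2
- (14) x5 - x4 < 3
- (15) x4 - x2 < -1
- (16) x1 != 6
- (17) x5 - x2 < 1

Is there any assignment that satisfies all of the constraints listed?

Constraints 1, 2, 3, 6, and 12 give x3 − x4 ≥ 3, x4 − x5 ≥ -3, x5 − x2 ≥ -2, x2 − x1 ≥ 0, x1 − x3 ≥ 3.
Adding all 5 inequalities: the left sides telescope to 0, and the right sides sum to 3 + (-3) + (-2) + 0 + 3 = 1. So 0 ≥ 1, which is false.

Unsatisfiable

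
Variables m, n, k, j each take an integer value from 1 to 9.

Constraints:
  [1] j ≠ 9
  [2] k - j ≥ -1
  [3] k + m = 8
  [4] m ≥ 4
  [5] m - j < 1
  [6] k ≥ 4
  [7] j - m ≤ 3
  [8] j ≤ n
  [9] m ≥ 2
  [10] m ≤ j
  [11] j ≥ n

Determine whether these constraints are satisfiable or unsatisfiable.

Take m = 4, n = 5, k = 4, j = 5. Then constraint 2: k - j = -1; constraint 3: k + m = 8; constraint 5: m - j = -1, and every other listed constraint is also met.

Satisfiable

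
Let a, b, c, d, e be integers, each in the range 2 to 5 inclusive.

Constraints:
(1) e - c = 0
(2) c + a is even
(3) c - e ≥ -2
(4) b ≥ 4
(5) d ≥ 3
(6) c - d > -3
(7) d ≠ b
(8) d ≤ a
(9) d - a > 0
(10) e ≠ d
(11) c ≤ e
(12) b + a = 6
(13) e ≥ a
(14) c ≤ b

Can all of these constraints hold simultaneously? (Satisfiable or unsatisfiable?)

From constraint 4: b ≥ 4. From constraints 5 and 8: a ≥ d ≥ 3. Hence b + a ≥ 7. But constraint 12 requires b + a = 6, and 6 < 7. Contradiction.

Unsatisfiable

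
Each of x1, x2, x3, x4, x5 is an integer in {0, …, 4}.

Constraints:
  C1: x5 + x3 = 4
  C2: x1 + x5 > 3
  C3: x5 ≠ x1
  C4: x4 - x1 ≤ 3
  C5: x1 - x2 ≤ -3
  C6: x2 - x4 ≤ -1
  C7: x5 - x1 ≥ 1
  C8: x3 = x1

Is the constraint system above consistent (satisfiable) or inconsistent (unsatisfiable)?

Constraints 4, 5, and 6 give x2 − x1 ≥ 3, x1 − x4 ≥ -3, x4 − x2 ≥ 1.
Adding all 3 inequalities: the left sides telescope to 0, and the right sides sum to 3 + (-3) + 1 = 1. So 0 ≥ 1, which is false.

Unsatisfiable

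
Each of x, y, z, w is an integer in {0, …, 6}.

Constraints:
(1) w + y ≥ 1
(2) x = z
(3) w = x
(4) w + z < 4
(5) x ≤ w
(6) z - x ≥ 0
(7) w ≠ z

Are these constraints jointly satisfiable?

From constraints 2 and 3, w = x = z, so w = z. But constraint 7 says w ≠ z. Contradiction.

Unsatisfiable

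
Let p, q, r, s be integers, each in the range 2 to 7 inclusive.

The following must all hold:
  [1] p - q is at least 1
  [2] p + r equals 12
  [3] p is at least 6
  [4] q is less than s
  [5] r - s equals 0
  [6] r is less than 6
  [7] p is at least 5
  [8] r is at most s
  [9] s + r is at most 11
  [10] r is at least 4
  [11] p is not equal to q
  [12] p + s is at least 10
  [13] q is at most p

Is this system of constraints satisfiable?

Satisfiable

Take p = 7, q = 3, r = 5, s = 5. Then constraint 1: p - q = 4; constraint 2: p + r = 12, and every other listed constraint is also met.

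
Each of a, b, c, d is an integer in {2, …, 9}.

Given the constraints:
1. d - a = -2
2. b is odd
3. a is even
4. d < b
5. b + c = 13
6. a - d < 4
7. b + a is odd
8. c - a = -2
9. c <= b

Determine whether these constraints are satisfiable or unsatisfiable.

Satisfiable

Try a = 6, b = 9, c = 4, d = 4.
Check constraint 1: d - a = -2; constraint 5: b + c = 13. The remaining constraints are straightforward to verify.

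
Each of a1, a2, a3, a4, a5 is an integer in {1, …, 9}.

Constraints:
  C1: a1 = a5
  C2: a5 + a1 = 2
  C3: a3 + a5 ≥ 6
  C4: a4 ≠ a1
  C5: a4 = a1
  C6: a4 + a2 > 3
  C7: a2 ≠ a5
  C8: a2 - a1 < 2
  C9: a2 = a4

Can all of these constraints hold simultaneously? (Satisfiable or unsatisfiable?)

Unsatisfiable

From constraints 1, 5, and 9, a2 = a4 = a1 = a5, so a2 = a5. But constraint 7 says a2 ≠ a5. Contradiction.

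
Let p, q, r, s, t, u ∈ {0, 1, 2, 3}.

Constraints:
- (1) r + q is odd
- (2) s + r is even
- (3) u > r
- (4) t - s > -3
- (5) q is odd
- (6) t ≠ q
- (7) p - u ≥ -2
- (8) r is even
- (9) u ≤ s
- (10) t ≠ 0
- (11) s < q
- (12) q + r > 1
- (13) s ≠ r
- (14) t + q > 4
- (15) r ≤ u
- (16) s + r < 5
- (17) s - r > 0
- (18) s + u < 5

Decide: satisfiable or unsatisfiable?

The assignment p = 2, q = 3, r = 0, s = 2, t = 2, u = 2 works:
  constraint 4 holds since t - s = 0.
  constraint 7 holds since p - u = 0.
  constraint 12 holds since q + r = 3.
The rest check out directly.

Satisfiable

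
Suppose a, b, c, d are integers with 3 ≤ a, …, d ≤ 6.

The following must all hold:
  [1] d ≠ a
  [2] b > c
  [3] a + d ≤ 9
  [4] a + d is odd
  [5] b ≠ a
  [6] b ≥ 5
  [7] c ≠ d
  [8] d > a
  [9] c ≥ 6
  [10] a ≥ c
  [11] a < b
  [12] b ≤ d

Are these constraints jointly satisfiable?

Unsatisfiable

From constraints 9 and 10: a ≥ c ≥ 6. From constraints 6 and 12: d ≥ b ≥ 5. Hence a + d ≥ 11. But constraint 3 requires a + d ≤ 9, and 9 < 11. Contradiction.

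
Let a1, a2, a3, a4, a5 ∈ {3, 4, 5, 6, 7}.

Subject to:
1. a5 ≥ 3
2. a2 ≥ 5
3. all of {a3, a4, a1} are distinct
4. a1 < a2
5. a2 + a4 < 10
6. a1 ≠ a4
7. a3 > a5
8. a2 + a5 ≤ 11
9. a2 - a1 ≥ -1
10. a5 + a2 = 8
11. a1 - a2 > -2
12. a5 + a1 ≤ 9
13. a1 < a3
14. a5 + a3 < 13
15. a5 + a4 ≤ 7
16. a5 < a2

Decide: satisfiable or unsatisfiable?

Satisfiable

One satisfying assignment is a1 = 4, a2 = 5, a3 = 7, a4 = 3, a5 = 3.
For the less obvious constraints — constraint 5: a2 + a4 = 8; constraint 8: a2 + a5 = 8 — and the others hold by inspection.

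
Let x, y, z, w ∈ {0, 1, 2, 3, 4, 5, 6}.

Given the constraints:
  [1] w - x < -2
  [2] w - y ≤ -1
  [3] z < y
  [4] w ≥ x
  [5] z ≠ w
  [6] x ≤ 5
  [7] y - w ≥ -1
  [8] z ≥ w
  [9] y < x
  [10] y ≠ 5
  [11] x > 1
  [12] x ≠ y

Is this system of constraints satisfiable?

Constraints 3, 4, 8, and 9 give z < y, y < x, x ≤ w, w ≤ z. Chaining: z < y < x ≤ w ≤ z, which forces z < z — impossible.

Unsatisfiable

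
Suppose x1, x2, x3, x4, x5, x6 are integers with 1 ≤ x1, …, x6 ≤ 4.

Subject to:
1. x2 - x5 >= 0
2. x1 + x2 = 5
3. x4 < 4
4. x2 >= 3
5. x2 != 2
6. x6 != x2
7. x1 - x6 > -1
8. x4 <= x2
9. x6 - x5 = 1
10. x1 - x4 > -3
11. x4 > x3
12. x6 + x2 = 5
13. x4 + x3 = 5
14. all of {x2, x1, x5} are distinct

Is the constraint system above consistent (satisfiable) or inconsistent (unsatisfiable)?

The assignment x1 = 2, x2 = 3, x3 = 2, x4 = 3, x5 = 1, x6 = 2 works:
  constraint 1 holds since x2 - x5 = 2.
  constraint 2 holds since x1 + x2 = 5.
The rest check out directly.

Satisfiable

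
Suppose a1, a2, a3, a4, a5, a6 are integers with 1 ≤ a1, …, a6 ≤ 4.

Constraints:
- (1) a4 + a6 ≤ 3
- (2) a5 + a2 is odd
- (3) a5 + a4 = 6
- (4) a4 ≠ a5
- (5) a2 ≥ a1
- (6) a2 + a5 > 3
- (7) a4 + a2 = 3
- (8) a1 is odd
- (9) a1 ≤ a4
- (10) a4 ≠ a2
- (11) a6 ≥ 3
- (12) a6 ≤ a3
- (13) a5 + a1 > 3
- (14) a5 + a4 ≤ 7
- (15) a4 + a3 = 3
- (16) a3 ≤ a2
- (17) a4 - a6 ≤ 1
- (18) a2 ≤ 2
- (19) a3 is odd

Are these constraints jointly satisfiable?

Unsatisfiable

From constraints 11 and 12: a3 ≥ a6 and a6 ≥ 3, so a3 ≥ 3. From constraints 16 and 18: a3 ≤ a2 and a2 ≤ 2, so a3 ≤ 2. But 2 < 3, so no value of a3 works.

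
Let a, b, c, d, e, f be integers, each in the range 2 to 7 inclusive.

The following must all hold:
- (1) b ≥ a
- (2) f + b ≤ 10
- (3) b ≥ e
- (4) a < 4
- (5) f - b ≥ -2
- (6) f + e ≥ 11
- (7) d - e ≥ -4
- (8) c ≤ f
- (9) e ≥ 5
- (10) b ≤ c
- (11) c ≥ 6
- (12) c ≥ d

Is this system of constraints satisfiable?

Unsatisfiable

From constraints 8 and 11: f ≥ c ≥ 6. From constraints 3 and 9: b ≥ e ≥ 5. Hence f + b ≥ 11. But constraint 2 requires f + b ≤ 10, and 10 < 11. Contradiction.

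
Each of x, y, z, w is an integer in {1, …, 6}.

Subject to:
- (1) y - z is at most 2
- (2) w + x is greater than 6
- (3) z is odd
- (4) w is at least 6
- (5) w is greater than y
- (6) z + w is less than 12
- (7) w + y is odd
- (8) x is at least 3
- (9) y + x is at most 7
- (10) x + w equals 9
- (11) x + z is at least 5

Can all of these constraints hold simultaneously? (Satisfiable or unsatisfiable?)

One satisfying assignment is x = 3, y = 3, z = 3, w = 6.
For the less obvious constraints — constraint 1: y - z = 0; constraint 2: w + x = 9 — and the others hold by inspection.

Satisfiable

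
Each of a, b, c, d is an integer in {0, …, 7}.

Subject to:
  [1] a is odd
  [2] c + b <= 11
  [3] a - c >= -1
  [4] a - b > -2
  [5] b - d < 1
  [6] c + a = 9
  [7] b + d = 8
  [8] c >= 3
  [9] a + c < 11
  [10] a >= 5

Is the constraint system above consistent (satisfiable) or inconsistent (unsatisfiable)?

Satisfiable

Try a = 5, b = 4, c = 4, d = 4.
Check constraint 2: c + b = 8; constraint 3: a - c = 1. The remaining constraints are straightforward to verify.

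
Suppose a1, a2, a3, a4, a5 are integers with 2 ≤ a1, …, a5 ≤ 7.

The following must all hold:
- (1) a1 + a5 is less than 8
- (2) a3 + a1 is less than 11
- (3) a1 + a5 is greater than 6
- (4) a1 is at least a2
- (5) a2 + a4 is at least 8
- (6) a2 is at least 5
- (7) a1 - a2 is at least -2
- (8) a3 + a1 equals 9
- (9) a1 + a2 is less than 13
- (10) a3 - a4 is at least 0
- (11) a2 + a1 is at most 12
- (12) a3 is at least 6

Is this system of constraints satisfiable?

From constraint 12: a3 ≥ 6. From constraints 4 and 6: a1 ≥ a2 ≥ 5. Hence a3 + a1 ≥ 11. But constraint 8 requires a3 + a1 = 9, and 9 < 11. Contradiction.

Unsatisfiable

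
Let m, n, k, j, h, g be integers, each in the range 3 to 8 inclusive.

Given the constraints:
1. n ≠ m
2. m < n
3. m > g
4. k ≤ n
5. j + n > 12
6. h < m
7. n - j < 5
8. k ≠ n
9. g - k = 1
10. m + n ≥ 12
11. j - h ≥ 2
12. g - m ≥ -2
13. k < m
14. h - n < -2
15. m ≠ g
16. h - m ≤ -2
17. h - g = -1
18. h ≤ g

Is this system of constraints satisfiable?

Setting (m, n, k, j, h, g) = (5, 8, 3, 5, 3, 4) satisfies everything: constraint 5: j + n = 13; constraint 7: n - j = 3, and the others follow.

Satisfiable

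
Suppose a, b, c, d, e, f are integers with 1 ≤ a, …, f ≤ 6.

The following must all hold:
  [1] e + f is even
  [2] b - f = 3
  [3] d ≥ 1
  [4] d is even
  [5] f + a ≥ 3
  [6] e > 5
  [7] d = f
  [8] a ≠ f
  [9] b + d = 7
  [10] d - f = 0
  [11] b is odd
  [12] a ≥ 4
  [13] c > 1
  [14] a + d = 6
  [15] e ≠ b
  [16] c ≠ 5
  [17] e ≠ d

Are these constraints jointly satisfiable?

Try a = 4, b = 5, c = 2, d = 2, e = 6, f = 2.
Check constraint 2: b - f = 3; constraint 5: f + a = 6. The remaining constraints are straightforward to verify.

Satisfiable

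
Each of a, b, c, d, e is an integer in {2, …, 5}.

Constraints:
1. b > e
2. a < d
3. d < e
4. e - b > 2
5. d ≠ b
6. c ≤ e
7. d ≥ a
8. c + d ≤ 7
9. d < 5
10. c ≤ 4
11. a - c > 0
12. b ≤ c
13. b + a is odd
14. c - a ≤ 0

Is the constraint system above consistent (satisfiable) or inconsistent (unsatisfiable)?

Unsatisfiable

Constraints 1, 2, 3, 11, and 12 give d < e, e < b, b ≤ c, c < a, a < d. Chaining: d < e < b ≤ c < a < d, which forces d < d — impossible.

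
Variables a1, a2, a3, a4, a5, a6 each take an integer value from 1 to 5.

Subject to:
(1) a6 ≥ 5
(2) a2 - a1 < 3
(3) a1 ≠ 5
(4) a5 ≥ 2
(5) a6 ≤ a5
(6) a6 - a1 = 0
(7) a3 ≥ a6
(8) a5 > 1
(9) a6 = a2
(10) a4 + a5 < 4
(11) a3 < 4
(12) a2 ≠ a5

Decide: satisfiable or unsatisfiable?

From constraints 1 and 7: a3 ≥ a6 and a6 ≥ 5, so a3 ≥ 5. From constraint 11: a3 ≤ 3. But 3 < 5, so no value of a3 works.

Unsatisfiable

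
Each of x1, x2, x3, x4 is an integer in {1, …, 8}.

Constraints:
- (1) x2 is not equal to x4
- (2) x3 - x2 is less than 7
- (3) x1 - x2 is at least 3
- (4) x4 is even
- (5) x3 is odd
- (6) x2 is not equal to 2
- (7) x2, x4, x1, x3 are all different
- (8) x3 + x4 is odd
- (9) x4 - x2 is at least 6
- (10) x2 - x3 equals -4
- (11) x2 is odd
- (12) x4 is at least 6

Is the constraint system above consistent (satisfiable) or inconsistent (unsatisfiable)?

Satisfiable

One satisfying assignment is x1 = 7, x2 = 1, x3 = 5, x4 = 8.
For the less obvious constraints — constraint 2: x3 - x2 = 4; constraint 3: x1 - x2 = 6; constraint 9: x4 - x2 = 7 — and the others hold by inspection.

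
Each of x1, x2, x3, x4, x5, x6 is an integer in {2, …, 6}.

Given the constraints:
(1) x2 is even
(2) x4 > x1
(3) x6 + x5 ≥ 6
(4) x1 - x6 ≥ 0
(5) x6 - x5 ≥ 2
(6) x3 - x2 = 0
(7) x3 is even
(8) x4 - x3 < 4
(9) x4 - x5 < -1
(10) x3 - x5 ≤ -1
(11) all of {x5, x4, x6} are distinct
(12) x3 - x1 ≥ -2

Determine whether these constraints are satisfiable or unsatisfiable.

Constraints 4, 5, 10, and 12 give x1 − x6 ≥ 0, x6 − x5 ≥ 2, x5 − x3 ≥ 1, x3 − x1 ≥ -2.
Adding all 4 inequalities: the left sides telescope to 0, and the right sides sum to 0 + 2 + 1 + (-2) = 1. So 0 ≥ 1, which is false.

Unsatisfiable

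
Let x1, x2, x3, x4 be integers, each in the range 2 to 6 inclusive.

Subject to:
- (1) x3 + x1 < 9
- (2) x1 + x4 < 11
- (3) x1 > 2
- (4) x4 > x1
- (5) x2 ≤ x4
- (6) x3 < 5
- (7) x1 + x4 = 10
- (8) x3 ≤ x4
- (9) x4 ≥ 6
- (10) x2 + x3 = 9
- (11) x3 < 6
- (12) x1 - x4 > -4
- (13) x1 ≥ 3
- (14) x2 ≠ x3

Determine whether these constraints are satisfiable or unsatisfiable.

Satisfiable

Try x1 = 4, x2 = 6, x3 = 3, x4 = 6.
Check constraint 1: x3 + x1 = 7; constraint 2: x1 + x4 = 10. The remaining constraints are straightforward to verify.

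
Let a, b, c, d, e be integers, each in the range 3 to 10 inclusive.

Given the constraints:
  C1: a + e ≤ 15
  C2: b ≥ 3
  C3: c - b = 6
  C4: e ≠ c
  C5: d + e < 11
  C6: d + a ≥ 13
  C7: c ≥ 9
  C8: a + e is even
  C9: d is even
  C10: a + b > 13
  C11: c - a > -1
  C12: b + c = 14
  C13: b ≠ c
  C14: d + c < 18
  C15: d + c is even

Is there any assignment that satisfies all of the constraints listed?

One satisfying assignment is a = 10, b = 4, c = 10, d = 6, e = 4.
For the less obvious constraints — constraint 1: a + e = 14; constraint 3: c - b = 6; constraint 5: d + e = 10 — and the others hold by inspection.

Satisfiable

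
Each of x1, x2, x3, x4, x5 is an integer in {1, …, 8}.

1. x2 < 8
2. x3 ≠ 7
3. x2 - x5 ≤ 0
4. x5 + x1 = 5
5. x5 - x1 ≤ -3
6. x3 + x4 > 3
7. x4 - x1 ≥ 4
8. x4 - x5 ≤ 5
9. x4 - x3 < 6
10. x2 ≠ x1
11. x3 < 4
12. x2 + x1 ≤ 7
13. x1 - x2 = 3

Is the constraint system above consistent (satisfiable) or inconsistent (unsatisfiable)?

Unsatisfiable

Constraints 5, 7, and 8 give x1 − x5 ≥ 3, x5 − x4 ≥ -5, x4 − x1 ≥ 4.
Adding all 3 inequalities: the left sides telescope to 0, and the right sides sum to 3 + (-5) + 4 = 2. So 0 ≥ 2, which is false.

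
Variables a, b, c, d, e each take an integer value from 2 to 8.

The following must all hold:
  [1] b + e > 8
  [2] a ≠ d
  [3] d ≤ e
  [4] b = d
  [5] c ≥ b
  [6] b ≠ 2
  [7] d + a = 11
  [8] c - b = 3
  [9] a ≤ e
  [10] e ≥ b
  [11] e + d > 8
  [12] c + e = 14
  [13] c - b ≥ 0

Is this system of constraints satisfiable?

Take a = 7, b = 4, c = 7, d = 4, e = 7. Then constraint 1: b + e = 11; constraint 7: d + a = 11; constraint 8: c - b = 3, and every other listed constraint is also met.

Satisfiable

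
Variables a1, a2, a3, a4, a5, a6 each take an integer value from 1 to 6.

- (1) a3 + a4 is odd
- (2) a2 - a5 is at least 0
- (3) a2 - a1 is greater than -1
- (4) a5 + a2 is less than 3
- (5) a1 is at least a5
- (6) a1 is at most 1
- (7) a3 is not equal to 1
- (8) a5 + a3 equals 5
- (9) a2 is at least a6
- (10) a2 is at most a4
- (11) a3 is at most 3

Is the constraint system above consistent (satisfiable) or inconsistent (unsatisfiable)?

Unsatisfiable

From constraints 5 and 6: a5 ≤ a1 ≤ 1. From constraint 11: a3 ≤ 3. Hence a5 + a3 ≤ 4. But constraint 8 requires a5 + a3 = 5, and 5 > 4. Contradiction.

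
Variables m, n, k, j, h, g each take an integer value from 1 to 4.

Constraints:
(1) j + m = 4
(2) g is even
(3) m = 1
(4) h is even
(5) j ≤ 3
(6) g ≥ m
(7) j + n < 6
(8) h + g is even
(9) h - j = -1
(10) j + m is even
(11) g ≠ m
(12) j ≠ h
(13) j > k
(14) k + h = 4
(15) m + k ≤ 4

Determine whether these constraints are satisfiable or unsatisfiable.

Satisfiable

Take m = 1, n = 2, k = 2, j = 3, h = 2, g = 2. Then constraint 1: j + m = 4; constraint 7: j + n = 5, and every other listed constraint is also met.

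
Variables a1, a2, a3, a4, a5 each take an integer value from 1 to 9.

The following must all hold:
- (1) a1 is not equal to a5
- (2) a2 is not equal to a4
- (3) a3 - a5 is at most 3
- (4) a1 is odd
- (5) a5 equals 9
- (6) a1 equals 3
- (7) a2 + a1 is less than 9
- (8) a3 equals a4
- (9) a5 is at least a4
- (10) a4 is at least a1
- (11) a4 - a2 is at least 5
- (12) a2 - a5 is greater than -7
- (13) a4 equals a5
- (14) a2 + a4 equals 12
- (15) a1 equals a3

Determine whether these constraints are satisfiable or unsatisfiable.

Constraint 6 fixes a1 = 3 and constraint 5 fixes a5 = 9. Constraints 8, 13, and 15 give a1 = a3 = a4 = a5, so a1 = a5. But 3 ≠ 9 — contradiction.

Unsatisfiable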